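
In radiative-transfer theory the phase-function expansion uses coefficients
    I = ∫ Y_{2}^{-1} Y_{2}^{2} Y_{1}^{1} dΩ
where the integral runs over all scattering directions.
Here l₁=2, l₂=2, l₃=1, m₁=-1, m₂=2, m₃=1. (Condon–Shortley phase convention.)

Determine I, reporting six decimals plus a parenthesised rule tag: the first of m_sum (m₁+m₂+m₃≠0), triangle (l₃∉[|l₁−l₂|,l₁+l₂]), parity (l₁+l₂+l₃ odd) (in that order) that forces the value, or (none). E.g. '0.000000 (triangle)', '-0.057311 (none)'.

0.000000 (m_sum)

-1 + 2 + 1 = 2 ≠ 0: azimuthal integral kills it; I = 0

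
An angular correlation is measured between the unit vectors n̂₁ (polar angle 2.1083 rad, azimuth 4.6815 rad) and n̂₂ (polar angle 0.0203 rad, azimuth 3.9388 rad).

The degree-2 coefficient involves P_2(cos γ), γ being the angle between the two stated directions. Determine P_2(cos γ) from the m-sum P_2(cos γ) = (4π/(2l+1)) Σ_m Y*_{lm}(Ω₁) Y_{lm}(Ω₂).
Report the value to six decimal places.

-0.126433

Expand P_2 via completeness: Σ_{m} conj(Y_{2,m}) at Ω₁ times Y_{2,m} at Ω₂ —
  m=-2: Y*=(-0.284474, 0.017597)  Y=(-0.000004, -0.000159)  product (0.000004, 0.000045)
  m=-1: Y*=(0.010493, 0.339602)  Y=(-0.010955, 0.011216)  product (-0.003924, -0.003603)
  m=+0: Y*=(-0.067364, -0.000000)  Y=(0.630393, 0.000000)  product (-0.042466, -0.000000)
  m=+1: Y*=(-0.010493, 0.339602)  Y=(0.010955, 0.011216)  product (-0.003924, 0.003603)
  m=+2: Y*=(-0.284474, -0.017597)  Y=(-0.000004, 0.000159)  product (0.000004, -0.000045)
Σ over m = (-0.050306, -0.000000); ×(4π/5) → (-0.126433, -0.000000). Real part: -0.126433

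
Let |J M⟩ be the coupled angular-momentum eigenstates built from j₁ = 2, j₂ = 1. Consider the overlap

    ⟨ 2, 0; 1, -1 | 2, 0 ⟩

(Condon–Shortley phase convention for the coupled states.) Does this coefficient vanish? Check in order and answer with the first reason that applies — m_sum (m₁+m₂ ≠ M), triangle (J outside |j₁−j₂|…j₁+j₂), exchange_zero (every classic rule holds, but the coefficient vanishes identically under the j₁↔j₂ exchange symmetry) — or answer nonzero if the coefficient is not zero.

m-sum: m₁+m₂ = 0+(-1) = -1, M = 0  ✗ ⇒ coefficient is 0

m_sum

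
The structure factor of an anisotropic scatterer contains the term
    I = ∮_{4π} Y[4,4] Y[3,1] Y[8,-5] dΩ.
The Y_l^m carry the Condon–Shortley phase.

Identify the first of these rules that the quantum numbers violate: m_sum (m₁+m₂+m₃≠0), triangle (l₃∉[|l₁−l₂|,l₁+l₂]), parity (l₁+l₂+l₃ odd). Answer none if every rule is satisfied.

triangle

Σmᵢ = 0  ✓
l₃∈[|l₁−l₂|,l₁+l₂]=[1,7] required, l₃=8 fails  ✗
Σlᵢ = 15 ⇒ odd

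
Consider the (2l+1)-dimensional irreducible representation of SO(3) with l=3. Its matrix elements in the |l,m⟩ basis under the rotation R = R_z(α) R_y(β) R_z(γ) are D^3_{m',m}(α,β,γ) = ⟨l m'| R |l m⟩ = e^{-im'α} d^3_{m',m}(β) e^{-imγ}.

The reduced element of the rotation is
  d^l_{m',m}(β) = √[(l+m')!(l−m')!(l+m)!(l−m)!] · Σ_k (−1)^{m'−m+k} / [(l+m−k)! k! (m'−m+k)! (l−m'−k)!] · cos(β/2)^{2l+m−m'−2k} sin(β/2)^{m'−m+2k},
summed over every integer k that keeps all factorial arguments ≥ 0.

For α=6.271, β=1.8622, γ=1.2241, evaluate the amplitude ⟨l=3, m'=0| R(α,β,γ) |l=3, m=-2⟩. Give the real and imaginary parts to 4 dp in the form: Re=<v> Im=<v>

First d^3_{0,-2}(β=1.8622), then the phase factors e^{-i(0)α} and e^{-i(-2)γ}:
With c≡cos(β/2)=0.596952 and s≡sin(β/2)=0.802277, N=[6·6·1·120]^{1/2}=65.726707
k: max(0,(-2)−(0))=0 … min(3+(-2),3−(0))=1
  k=0: (−1)^2·65.7267/(12)·0.5970^4·0.8023^2 = +0.447679
  k=1: (−1)^3·65.7267/(12)·0.5970^2·0.8023^4 = -0.808606
d^3_{0,-2}(1.8622) = +0.447679 -0.808606 = -0.360927
D = (+1.000000+0.000000i)·(-0.360927)·(-0.769082+0.639150i) = +0.277582-0.230686i

Re=0.2776 Im=-0.2307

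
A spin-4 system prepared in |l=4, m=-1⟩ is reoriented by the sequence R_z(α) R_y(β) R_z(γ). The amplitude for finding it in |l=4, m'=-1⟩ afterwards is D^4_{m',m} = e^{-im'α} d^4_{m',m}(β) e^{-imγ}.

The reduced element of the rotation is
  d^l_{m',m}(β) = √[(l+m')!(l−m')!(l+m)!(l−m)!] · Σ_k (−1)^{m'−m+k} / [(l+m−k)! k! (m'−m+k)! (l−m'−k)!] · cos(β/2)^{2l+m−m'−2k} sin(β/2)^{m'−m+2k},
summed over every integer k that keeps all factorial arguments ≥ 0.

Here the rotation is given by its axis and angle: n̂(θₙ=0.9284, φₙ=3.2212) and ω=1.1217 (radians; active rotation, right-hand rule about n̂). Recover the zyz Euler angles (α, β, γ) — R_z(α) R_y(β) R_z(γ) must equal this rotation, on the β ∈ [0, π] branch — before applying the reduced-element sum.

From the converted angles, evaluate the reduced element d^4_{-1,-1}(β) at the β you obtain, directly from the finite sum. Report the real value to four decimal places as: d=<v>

Axis–angle → zyz. n̂ = (sinθₙcosφₙ, sinθₙsinφₙ, cosθₙ) = (-0.798127, -0.063671, +0.599116), ω = 1.1217.
R = I cosω + sinω [n̂]ₓ + (1−cosω) n̂n̂ᵀ gives
  R = [+0.794601, -0.510952, -0.327930; +0.568463, +0.436446, +0.697399; -0.213214, -0.740569, +0.637257]
β = atan2(√(R₁₃²+R₂₃²), R₃₃) = 0.879863; α = atan2(R₂₃, R₁₃) mod 2π = 2.010336; γ = atan2(R₃₂, −R₃₁) mod 2π = 4.992714
d^4_{-1,-1}(β=0.8799) via the finite sum:
Half-angle: c=0.904781, s=0.425877. N=√(6·120·6·120)=720.000000
k: max(0,(-1)−(-1))=0 … min(4+(-1),4−(-1))=3
  k=0: (−1)^0·720.0000/(720)·0.9048^8·0.4259^0 = +0.449105
  k=1: (−1)^1·720.0000/(48)·0.9048^6·0.4259^2 = -1.492522
  k=2: (−1)^2·720.0000/(24)·0.9048^4·0.4259^4 = +0.661352
  k=3: (−1)^3·720.0000/(72)·0.9048^2·0.4259^6 = -0.048842
d^4_{-1,-1}(0.8799) = +0.449105 -1.492522 +0.661352 -0.048842 = -0.430907

d=-0.4309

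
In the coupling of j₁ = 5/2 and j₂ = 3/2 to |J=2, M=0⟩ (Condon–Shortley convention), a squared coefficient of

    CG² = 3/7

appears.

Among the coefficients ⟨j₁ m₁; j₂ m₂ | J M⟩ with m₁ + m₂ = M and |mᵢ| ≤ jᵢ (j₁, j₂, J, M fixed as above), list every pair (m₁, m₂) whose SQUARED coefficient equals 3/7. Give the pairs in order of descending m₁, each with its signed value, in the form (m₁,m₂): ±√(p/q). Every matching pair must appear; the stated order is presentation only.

Admissible pairs with m₁+m₂ = M = 0: (-3/2,3/2), (-1/2,1/2), (1/2,-1/2), (3/2,-3/2)
  (m₁,m₂)=(3/2,-3/2): CG² = 3/7, CG = +√(3/7)   ← matches the target
  (m₁,m₂)=(1/2,-1/2): CG² = 1/14, CG = −√(1/14)
  (m₁,m₂)=(-1/2,1/2): CG² = 1/14, CG = −√(1/14)
  (m₁,m₂)=(-3/2,3/2): CG² = 3/7, CG = +√(3/7)   ← matches the target
Pairs with CG² = 3/7: (3/2,-3/2): +√(3/7); (-3/2,3/2): +√(3/7)

(3/2,-3/2): +√(3/7); (-3/2,3/2): +√(3/7)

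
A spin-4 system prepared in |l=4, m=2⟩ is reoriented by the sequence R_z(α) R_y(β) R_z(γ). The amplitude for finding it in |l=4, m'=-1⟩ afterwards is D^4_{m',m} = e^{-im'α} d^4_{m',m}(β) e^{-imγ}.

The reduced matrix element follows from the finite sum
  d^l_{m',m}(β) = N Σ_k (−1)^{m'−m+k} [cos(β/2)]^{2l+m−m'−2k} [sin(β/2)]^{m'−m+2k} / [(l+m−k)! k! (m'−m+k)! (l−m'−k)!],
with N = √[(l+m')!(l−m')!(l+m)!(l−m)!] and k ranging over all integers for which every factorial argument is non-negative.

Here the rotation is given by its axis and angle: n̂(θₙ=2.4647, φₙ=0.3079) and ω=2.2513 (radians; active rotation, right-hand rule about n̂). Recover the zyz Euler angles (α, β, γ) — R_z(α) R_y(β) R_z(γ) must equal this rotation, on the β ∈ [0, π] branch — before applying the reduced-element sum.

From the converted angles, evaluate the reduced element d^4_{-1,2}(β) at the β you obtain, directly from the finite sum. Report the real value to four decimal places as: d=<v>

Axis–angle → zyz. n̂ = (sinθₙcosφₙ, sinθₙsinφₙ, cosθₙ) = (+0.596917, +0.189828, -0.779523), ω = 2.2513.
R = I cosω + sinω [n̂]ₓ + (1−cosω) n̂n̂ᵀ gives
  R = [-0.048690, +0.790494, -0.610532; -0.421284, -0.570478, -0.705036; -0.905621, +0.222879, +0.360799]
β = atan2(√(R₁₃²+R₂₃²), R₃₃) = 1.201672; α = atan2(R₂₃, R₁₃) mod 2π = 3.998703; γ = atan2(R₃₂, −R₃₁) mod 2π = 0.241310
d^4_{-1,2}(β=1.2017) via the finite sum:
c=cos(1.201672/2)=0.824863, s=sin(1.201672/2)=0.565332; N=√[6·120·720·2]=1018.233765
k: max(0,(2)−(-1))=3 … min(4+(2),4−(-1))=5
  k=3: (−1)^0·1018.2338/(72)·0.8249^5·0.5653^3 = +0.975745
  k=4: (−1)^1·1018.2338/(48)·0.8249^3·0.5653^5 = -0.687497
  k=5: (−1)^2·1018.2338/(240)·0.8249^1·0.5653^7 = +0.064587
d^4_{-1,2}(1.2017) = +0.975745 -0.687497 +0.064587 = +0.352834

d=0.3528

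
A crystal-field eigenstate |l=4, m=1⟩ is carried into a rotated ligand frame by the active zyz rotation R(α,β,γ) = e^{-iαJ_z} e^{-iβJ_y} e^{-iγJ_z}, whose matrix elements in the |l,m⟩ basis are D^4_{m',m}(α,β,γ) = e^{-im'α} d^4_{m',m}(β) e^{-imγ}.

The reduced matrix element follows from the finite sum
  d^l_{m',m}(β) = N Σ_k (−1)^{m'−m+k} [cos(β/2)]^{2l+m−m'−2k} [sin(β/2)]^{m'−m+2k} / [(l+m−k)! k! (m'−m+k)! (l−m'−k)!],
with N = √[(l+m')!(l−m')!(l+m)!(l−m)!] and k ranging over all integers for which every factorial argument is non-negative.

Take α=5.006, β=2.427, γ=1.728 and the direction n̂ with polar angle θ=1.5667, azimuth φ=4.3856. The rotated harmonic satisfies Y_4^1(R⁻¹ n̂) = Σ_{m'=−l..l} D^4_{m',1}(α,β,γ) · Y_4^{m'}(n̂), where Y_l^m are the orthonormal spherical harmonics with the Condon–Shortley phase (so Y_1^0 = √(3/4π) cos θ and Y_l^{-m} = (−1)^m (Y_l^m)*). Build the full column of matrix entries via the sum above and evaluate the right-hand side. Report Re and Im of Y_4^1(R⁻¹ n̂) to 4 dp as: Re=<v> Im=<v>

Need the full column D^4_{m',1} for m'=−4..4 at α=5.0060, β=2.4270, γ=1.7280.
cos(β/2)=0.349743, sin(β/2)=0.936846
d^4_{-4,1}: single k=5 term ⇒ +0.231036;  D = +0.196533-0.121459i
d^4_{-3,1}: k∈[4..5] ⇒ +0.152470 -0.656411 = -0.503941;  D = -0.377657-0.333664i
d^4_{-2,1}: k∈[3..5] ⇒ +0.060850 -0.654926 +0.939857 = +0.345781;  D = -0.144152+0.314300i
d^4_{-1,1}: k∈[2..5] ⇒ +0.016063 -0.345770 +1.240501 -0.593397 = +0.317397;  D = -0.314449-0.043161i
d^4_{0,1}: k∈[1..4] ⇒ +0.002682 -0.115455 +0.828424 -0.990696 = -0.275046;  D = +0.043060+0.271654i
d^4_{1,1}: k∈[0..3] ⇒ +0.000224 -0.024095 +0.345770 -0.827001 = -0.505101;  D = -0.454637+0.220072i
d^4_{2,1}: k∈[0..2] ⇒ -0.002544 +0.091275 -0.436618 = -0.347886;  D = -0.235710-0.255863i
d^4_{3,1}: k∈[0..1] ⇒ +0.012750 -0.152470 = -0.139721;  D = +0.070966-0.120357i
d^4_{4,1}: single k=0 term ⇒ -0.032199;  D = +0.031283+0.007627i
Y_4^{m'}(θ=1.5667,φ=4.3856) and Σ D·Y over m':
  (+0.1965-0.1215i)·(+0.1153+0.4272i)  (-0.3777-0.3337i)·(+0.0043-0.0029i)  (-0.1442+0.3143i)·(+0.2655+0.2034i)  (-0.3144-0.0432i)·(+0.0019-0.0055i)  (+0.0431+0.2717i)·(+0.3173+0.0000i)  (-0.4546+0.2201i)·(-0.0019-0.0055i)  (-0.2357-0.2559i)·(+0.2655-0.2034i)  (+0.0710-0.1204i)·(-0.0043-0.0029i)  (+0.0313+0.0076i)·(+0.1153-0.4272i)
Y_4^1(R⁻¹ n̂) = -0.123714+0.181518i

Re=-0.1237 Im=0.1815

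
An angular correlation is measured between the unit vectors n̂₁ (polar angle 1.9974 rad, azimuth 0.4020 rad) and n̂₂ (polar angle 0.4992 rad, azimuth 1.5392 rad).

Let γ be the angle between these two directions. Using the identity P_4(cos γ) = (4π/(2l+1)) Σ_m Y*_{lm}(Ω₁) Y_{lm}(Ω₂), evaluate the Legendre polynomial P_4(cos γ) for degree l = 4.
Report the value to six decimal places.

0.257865

Summing Y*_{l m}(θ₁,φ₁)·Y_{l m}(θ₂,φ₂) over m ∈ [−4, 4]; prefactor 4π/(2·4+1) = 1.396263:
  term(m=-4) = -0.001151+0.006971i   from Y*(Ω₁)=-0.011306+0.303759i, Y(Ω₂)=+0.023057+0.002930i
  term(m=-3) = +0.045407-0.012567i   from Y*(Ω₁)=-0.139412-0.365058i, Y(Ω₂)=-0.011411+0.120024i
  term(m=-2) = -0.011999-0.014142i   from Y*(Ω₁)=+0.038185+0.039633i, Y(Ω₂)=-0.336328-0.021282i
  term(m=-1) = +0.064255-0.138785i   from Y*(Ω₁)=+0.295452+0.125612i, Y(Ω₂)=+0.015049-0.476136i
  term(m=+0) = -0.008341-0.000000i   from Y*(Ω₁)=-0.117468-0.000000i, Y(Ω₂)=+0.071005+0.000000i
  term(m=+1) = +0.064255+0.138785i   from Y*(Ω₁)=-0.295452+0.125612i, Y(Ω₂)=-0.015049-0.476136i
  term(m=+2) = -0.011999+0.014142i   from Y*(Ω₁)=+0.038185-0.039633i, Y(Ω₂)=-0.336328+0.021282i
  term(m=+3) = +0.045407+0.012567i   from Y*(Ω₁)=+0.139412-0.365058i, Y(Ω₂)=+0.011411+0.120024i
  term(m=+4) = -0.001151-0.006971i   from Y*(Ω₁)=-0.011306-0.303759i, Y(Ω₂)=+0.023057-0.002930i
Σ over m = +0.184682+0.000000i; ×(4π/9) → +0.257865+0.000000i. Real part: 0.257865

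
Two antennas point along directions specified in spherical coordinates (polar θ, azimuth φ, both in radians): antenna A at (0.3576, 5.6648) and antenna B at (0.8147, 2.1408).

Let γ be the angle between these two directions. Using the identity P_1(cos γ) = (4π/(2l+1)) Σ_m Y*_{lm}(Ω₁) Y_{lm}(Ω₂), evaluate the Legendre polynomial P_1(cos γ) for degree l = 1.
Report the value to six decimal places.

0.406427

Summing Y*_{l m}(θ₁,φ₁)·Y_{l m}(θ₂,φ₂) over m ∈ [−1, 1]; prefactor 4π/(2·1+1) = 4.188790:
  m=-1: Y*=+0.098538-0.070107i  Y=-0.135639-0.211615i  product -0.028201-0.011343i
  m=+0: Y*=+0.457693-0.000000i  Y=+0.335224+0.000000i  product +0.153430+0.000000i
  m=+1: Y*=-0.098538-0.070107i  Y=+0.135639-0.211615i  product -0.028201+0.011343i
Σ over m = +0.097027+0.000000i; ×(4π/3) → +0.406427+0.000000i. Real part: 0.406427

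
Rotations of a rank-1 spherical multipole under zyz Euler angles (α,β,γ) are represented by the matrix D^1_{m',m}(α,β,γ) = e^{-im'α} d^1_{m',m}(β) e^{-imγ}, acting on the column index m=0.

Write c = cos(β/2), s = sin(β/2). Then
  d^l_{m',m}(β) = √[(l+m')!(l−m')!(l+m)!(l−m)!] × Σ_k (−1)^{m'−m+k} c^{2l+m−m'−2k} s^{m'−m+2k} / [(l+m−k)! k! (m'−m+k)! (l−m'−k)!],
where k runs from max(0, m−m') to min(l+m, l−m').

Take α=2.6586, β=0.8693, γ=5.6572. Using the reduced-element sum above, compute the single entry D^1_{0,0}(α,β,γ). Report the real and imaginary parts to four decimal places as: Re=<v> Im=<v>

Re=0.6454 Im=0.0000

Split into d^1_{0,0}(β=0.8693) × two z-phases.
Half-angle: c=0.907017, s=0.421093. N=√(1·1·1·1)=1.000000
k: max(0,(0)−(0))=0 … min(1+(0),1−(0))=1
  k=0: (−1)^0·1.0000/(1)·0.9070^2·0.4211^0 = +0.822681
  k=1: (−1)^1·1.0000/(1)·0.9070^0·0.4211^2 = -0.177319
d^1_{0,0}(0.8693) = +0.822681 -0.177319 = +0.645361
Attach z-rotation phases: D = e^{-i(0)(2.6586)}·(+0.645361)·e^{-i(0)(5.6572)} = +0.645361+0.000000i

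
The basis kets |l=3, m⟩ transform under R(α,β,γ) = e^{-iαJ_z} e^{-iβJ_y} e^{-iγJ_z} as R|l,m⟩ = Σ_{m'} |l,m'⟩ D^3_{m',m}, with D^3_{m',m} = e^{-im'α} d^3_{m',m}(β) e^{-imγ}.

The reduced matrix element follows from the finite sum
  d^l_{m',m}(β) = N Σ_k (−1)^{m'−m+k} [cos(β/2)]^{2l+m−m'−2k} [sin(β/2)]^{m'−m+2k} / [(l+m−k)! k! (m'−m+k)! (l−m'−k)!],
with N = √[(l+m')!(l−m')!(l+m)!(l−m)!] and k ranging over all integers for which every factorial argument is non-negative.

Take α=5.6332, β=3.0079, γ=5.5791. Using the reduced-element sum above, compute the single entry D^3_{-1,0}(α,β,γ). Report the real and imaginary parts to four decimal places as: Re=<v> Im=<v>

Re=0.1797 Im=-0.1366

D^3_{-1,0}(5.6332,3.0079,5.5791) = e^{-i·-1·5.6332}·d^3_{-1,0}(3.0079)·e^{-i·0·5.5791}. Compute d first:
Half-angle: c=0.066797, s=0.997767. N=√(2·24·6·6)=41.569219
k∈{1,2,3} keeps every argument non-negative
  k=1: (−1)^0·41.5692/(12)·0.0668^5·0.9978^1 = +0.000005
  k=2: (−1)^1·41.5692/(4)·0.0668^3·0.9978^3 = -0.003077
  k=3: (−1)^2·41.5692/(12)·0.0668^1·0.9978^5 = +0.228818
d^3_{-1,0}(3.0079) = +0.000005 -0.003077 +0.228818 = +0.225746
Phases: e^{-i·(-1)·5.6332}=+0.796093-0.605175i, e^{-i·(0)·5.5791}=+1.000000+0.000000i ⇒ D=+0.179715-0.136616i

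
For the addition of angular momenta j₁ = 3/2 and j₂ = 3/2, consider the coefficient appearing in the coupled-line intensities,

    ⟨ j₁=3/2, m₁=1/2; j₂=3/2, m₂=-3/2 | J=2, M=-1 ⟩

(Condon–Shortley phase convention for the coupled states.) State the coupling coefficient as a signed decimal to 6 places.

+√(1/2) ≈ +0.707107

triangle: 1!×2!×2!/6! = 4/720
(j±m)!: 2!×1!×0!×3!×1!×3! = 72
prefactor² = (2J+1)×Δ×N² = 2
  k=0: +1/(0!×1!×1!×0!×1!×2!) = 1/2
Σ = 1/2  ⇒  CG² = 2×(1/2)² = 1/2
CG = +√(1/2) = +0.707107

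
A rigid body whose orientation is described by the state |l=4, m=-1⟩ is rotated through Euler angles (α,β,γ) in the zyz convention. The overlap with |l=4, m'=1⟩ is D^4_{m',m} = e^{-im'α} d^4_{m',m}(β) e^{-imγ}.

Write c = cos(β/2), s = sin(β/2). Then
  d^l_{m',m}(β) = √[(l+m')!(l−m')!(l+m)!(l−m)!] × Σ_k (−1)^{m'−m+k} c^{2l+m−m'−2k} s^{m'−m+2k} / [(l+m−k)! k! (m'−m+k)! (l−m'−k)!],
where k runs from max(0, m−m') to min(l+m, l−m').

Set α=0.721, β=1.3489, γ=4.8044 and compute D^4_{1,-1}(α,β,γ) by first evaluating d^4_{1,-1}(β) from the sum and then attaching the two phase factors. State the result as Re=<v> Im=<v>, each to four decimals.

First d^4_{1,-1}(β=1.3489), then the phase factors e^{-i(1)α} and e^{-i(-1)γ}:
Half-angle: c=0.781051, s=0.624468. N=√(120·6·6·120)=720.000000
k∈{0,1,2,3} keeps every argument non-negative
  k=0: (−1)^2·720.0000/(72)·0.7811^6·0.6245^2 = +0.885309
  k=1: (−1)^3·720.0000/(24)·0.7811^4·0.6245^4 = -1.697767
  k=2: (−1)^4·720.0000/(48)·0.7811^2·0.6245^6 = +0.542638
  k=3: (−1)^5·720.0000/(720)·0.7811^0·0.6245^8 = -0.023125
d^4_{1,-1}(1.3489) = +0.885309 -1.697767 +0.542638 -0.023125 = -0.292945
D = (+0.751146-0.660136i)·(-0.292945)·(+0.091881-0.995770i) = +0.172348+0.236882i

Re=0.1723 Im=0.2369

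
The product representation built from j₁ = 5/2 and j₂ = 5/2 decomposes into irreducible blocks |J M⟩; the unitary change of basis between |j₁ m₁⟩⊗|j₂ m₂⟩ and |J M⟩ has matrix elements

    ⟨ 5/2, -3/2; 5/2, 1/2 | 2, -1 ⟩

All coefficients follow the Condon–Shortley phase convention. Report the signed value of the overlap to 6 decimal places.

√[5·3!2!2!/8! · 1!4!3!2!1!3!] = √(36/7)
  +(−1)^2/∏(2,1,2,1,0,1)! = 1/4  (running 1/4)
  +(−1)^3/∏(3,0,1,0,1,2)! = -1/12  (running 1/6)
⟨..|..⟩ = √(36/7)·(1/6) = +0.377964

+0.377964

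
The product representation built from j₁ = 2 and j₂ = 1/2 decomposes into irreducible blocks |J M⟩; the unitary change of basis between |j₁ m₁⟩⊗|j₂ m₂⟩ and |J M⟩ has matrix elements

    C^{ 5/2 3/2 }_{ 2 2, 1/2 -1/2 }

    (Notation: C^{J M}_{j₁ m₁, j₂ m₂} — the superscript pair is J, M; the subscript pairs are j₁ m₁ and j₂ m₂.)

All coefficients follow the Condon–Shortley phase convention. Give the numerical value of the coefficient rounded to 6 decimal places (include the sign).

+0.447214

triangle: 0!·4!·1!/6! = 24/720
(j±m)!: 4!·0!·0!·1!·4!·1! = 576
prefactor² = (2J+1)·Δ·N² = 576/5
  k=0: +1/(0!·0!·0!·0!·4!·1!) = 1/24
Σ = 1/24  ⇒  CG² = 576/5·(1/24)² = 1/5
CG = +√(1/5) = +0.447214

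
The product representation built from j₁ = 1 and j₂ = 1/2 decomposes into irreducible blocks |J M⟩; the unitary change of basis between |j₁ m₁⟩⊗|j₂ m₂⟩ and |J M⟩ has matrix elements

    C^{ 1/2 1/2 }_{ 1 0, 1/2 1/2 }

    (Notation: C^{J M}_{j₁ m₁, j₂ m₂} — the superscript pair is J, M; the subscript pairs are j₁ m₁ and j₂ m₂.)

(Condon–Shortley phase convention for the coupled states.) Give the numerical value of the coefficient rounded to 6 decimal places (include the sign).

−√(1/3) ≈ -0.577350

√[2·1!1!0!/3! · 1!1!1!0!1!0!] = √(1/3)
  +(−1)^1/∏(1,0,0,0,1,0)! = -1  (running -1)
⟨..|..⟩ = √(1/3)·(-1) = -0.577350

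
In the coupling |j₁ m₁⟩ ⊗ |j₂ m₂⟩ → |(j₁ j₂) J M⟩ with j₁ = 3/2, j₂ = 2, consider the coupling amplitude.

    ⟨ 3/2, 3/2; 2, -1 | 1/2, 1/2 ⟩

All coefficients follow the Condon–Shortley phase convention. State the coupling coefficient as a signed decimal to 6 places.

+√(1/10) ≈ +0.316228

j₁+j₂−J=3  J+j₁−j₂=0  J−j₁+j₂=1  j₁+j₂+J+1=5
(j₁±m₁, j₂±m₂, J±M) = (3,0,1,3,1,0)
P² = 18/5
sum k=0..0:
  [0] +1/6 = 1/6
S = 1/6
C² = P²·S² = 1/10 ; C = +0.316228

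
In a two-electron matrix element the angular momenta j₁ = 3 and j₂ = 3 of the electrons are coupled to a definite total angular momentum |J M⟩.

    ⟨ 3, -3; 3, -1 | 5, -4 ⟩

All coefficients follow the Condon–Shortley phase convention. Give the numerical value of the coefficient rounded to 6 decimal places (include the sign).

triangle: 1!*5!*5!/12! = 14400/479001600
(j±m)!: 0!*6!*2!*4!*1!*9! = 12541132800
prefactor² = (2J+1)*Δ*N² = 4147200
  k=1: −1/(1!*0!*5!*1!*0!*4!) = -1/2880
Σ = -1/2880  ⇒  CG² = 4147200*(-1/2880)² = 1/2
CG = −√(1/2) = -0.707107

-0.707107  (= −√(1/2))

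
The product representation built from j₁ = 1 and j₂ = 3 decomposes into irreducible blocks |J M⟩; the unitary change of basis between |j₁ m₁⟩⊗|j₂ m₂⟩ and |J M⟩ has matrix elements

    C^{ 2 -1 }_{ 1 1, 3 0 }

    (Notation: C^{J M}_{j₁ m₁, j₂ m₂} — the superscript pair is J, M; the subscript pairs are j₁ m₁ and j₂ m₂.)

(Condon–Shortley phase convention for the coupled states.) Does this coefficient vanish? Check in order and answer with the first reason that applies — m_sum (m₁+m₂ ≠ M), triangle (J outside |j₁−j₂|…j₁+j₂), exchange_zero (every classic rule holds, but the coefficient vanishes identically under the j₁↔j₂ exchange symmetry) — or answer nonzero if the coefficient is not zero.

m-sum: m₁+m₂ = 1+0 = 1, M = -1  ✗ ⇒ coefficient is 0

m_sum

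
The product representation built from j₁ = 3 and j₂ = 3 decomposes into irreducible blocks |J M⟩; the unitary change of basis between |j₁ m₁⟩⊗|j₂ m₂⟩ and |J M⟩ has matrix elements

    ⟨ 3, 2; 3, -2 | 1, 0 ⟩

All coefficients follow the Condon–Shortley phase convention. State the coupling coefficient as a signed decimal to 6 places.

triangle: 5!*1!*1!/8! = 120/40320
(j±m)!: 5!*1!*1!*5!*1!*1! = 14400
prefactor² = (2J+1)*Δ*N² = 900/7
  k=0: +1/(0!*5!*1!*1!*0!*0!) = 1/120
  k=1: −1/(1!*4!*0!*0!*1!*1!) = -1/24
Σ = -1/30  ⇒  CG² = 900/7*(-1/30)² = 1/7
CG = −√(1/7) = -0.377964

−√(1/7) = -0.377964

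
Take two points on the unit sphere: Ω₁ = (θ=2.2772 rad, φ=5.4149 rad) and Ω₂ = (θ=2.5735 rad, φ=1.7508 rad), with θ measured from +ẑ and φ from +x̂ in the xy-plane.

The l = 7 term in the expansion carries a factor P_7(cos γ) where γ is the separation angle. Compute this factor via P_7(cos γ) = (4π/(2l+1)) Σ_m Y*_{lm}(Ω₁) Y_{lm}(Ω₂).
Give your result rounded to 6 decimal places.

Addition theorem: P_7(cos γ) = (4π/15) Σ_m Y*_{lm}(Ω₁) Y_{lm}(Ω₂), m = −7…7:
  m=-7: Y*=(0.072160, 0.015018)  Y=(0.006213, 0.001995)  product (0.000418, 0.000237)
  m=-6: Y*=(-0.112267, -0.206817)  Y=(0.018029, -0.033739)  product (-0.009002, 0.000059)
  m=-5: Y*=(-0.151703, 0.390012)  Y=(-0.106735, -0.084696)  product (0.049225, -0.028779)
  m=-4: Y*=(0.373634, -0.128626)  Y=(-0.243041, 0.213170)  product (-0.063389, 0.110909)
  m=-3: Y*=(-0.024175, -0.014384)  Y=(0.250696, 0.418214)  product (-0.000045, -0.013716)
  m=-2: Y*=(-0.057808, -0.345517)  Y=(0.322833, -0.121518)  product (-0.060649, -0.104520)
  m=-1: Y*=(-0.122626, 0.144847)  Y=(0.031334, 0.172191)  product (-0.028784, -0.016576)
  m=+0: Y*=(-0.300726, -0.000000)  Y=(0.412014, 0.000000)  product (-0.123903, -0.000000)
  m=+1: Y*=(0.122626, 0.144847)  Y=(-0.031334, 0.172191)  product (-0.028784, 0.016576)
  m=+2: Y*=(-0.057808, 0.345517)  Y=(0.322833, 0.121518)  product (-0.060649, 0.104520)
  m=+3: Y*=(0.024175, -0.014384)  Y=(-0.250696, 0.418214)  product (-0.000045, 0.013716)
  m=+4: Y*=(0.373634, 0.128626)  Y=(-0.243041, -0.213170)  product (-0.063389, -0.110909)
  m=+5: Y*=(0.151703, 0.390012)  Y=(0.106735, -0.084696)  product (0.049225, 0.028779)
  m=+6: Y*=(-0.112267, 0.206817)  Y=(0.018029, 0.033739)  product (-0.009002, -0.000059)
  m=+7: Y*=(-0.072160, 0.015018)  Y=(-0.006213, 0.001995)  product (0.000418, -0.000237)
Accumulated sum (-0.348355, -0.000000); after 4π/(2l+1) scaling, (-0.291837, -0.000000) ⇒ P_7 = -0.291837

-0.291837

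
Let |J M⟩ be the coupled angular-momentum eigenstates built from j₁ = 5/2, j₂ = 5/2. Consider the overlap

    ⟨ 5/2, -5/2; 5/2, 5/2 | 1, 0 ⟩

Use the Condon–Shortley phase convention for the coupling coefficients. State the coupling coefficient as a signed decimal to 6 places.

+√(5/14) = +0.597614

j₁+j₂−J=4  J+j₁−j₂=1  J−j₁+j₂=1  j₁+j₂+J+1=7
(j₁±m₁, j₂±m₂, J±M) = (0,5,5,0,1,1)
P² = 1440/7
sum k=4..4:
  [4] +1/24 = 1/24
S = 1/24
C² = P²·S² = 5/14 ; C = +0.597614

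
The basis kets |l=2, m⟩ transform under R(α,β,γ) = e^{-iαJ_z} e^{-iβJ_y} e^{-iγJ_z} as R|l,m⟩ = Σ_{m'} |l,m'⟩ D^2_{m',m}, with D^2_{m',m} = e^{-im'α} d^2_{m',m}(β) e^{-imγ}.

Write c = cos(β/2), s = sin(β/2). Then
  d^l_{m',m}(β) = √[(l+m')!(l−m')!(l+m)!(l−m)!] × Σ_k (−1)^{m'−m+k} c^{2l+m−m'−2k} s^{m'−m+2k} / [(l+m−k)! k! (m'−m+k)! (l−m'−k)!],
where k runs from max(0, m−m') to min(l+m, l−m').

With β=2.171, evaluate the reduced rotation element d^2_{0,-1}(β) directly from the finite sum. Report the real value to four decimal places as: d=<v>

d^2_{0,-1}(β=2.1710) via the finite sum:
c=cos(2.171000/2)=0.466470, s=sin(2.171000/2)=0.884537; N=√[2·2·1·6]=4.898979
k∈{0,1} keeps every argument non-negative
  k=0: (−1)^1·4.8990/(2)·0.4665^3·0.8845^1 = -0.219920
  k=1: (−1)^2·4.8990/(2)·0.4665^1·0.8845^3 = +0.790765
d^2_{0,-1}(2.1710) = -0.219920 +0.790765 = +0.570845

d=0.5708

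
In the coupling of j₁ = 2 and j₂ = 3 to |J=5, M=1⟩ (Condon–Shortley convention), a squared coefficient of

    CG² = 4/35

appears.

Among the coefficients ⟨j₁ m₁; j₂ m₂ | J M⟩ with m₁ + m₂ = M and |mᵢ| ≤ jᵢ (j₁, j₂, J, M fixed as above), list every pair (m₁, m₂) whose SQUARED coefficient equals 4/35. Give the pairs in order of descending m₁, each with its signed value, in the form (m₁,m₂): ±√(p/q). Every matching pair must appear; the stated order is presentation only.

(-1,2): +√(4/35)

Admissible pairs with m₁+m₂ = M = 1: (-2,3), (-1,2), (0,1), (1,0), (2,-1)
  (m₁,m₂)=(2,-1): CG² = 1/14, CG = +√(1/14)
  (m₁,m₂)=(1,0): CG² = 8/21, CG = +√(8/21)
  (m₁,m₂)=(0,1): CG² = 3/7, CG = +√(3/7)
  (m₁,m₂)=(-1,2): CG² = 4/35, CG = +√(4/35)   ← matches the target
  (m₁,m₂)=(-2,3): CG² = 1/210, CG = +√(1/210)
Pairs with CG² = 4/35: (-1,2): +√(4/35)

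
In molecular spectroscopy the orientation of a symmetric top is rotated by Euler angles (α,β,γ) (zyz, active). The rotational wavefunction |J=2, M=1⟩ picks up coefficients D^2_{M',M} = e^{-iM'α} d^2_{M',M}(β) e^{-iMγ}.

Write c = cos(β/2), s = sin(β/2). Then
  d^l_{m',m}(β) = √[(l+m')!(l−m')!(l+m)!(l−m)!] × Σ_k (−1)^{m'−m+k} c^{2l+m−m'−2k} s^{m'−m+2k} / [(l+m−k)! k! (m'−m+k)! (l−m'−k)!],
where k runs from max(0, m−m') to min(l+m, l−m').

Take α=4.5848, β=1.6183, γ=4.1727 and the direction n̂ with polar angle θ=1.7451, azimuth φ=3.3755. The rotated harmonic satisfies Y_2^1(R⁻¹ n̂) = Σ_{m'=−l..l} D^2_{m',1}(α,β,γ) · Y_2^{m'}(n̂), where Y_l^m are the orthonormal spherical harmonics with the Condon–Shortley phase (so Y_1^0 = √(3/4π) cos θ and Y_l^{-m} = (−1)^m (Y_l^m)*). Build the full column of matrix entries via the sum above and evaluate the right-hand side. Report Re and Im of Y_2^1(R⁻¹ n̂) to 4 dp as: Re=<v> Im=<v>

Need the full column D^2_{m',1} for m'=−2..2 at α=4.5848, β=1.6183, γ=4.1727.
cos(β/2)=0.690114, sin(β/2)=0.723701
d^2_{-2,1}: single k=3 term ⇒ +0.523152;  D = +0.146843-0.502121i
d^2_{-1,1}: k∈[2..3] ⇒ +0.748309 -0.274307 = +0.474002;  D = +0.434320+0.189854i
d^2_{0,1}: k∈[1..2] ⇒ +0.582635 -0.640728 = -0.058092;  D = +0.029852-0.049836i
d^2_{1,1}: k∈[0..1] ⇒ +0.226821 -0.748309 = -0.521488;  D = +0.409634+0.322723i
d^2_{2,1}: single k=0 term ⇒ -0.475720;  D = -0.339555+0.333185i
Y_2^{m'}(θ=1.7451,φ=3.3755) and Σ D·Y over m':
  (+0.1468-0.5021i)·(+0.3344-0.1689i)  (+0.4343+0.1899i)·(+0.1284-0.0306i)  (+0.0299-0.0498i)·(-0.2869+0.0000i)  (+0.4096+0.3227i)·(-0.1284-0.0306i)  (-0.3396+0.3332i)·(+0.3344+0.1689i)
Y_2^1(R⁻¹ n̂) = -0.195286-0.167233i

Re=-0.1953 Im=-0.1672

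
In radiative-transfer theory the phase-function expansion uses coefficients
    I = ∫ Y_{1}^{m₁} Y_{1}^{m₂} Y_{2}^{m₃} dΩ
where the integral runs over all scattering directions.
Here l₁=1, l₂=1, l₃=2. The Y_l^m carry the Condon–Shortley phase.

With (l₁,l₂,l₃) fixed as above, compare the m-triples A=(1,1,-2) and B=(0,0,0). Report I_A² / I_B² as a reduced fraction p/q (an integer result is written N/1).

3/2

Same 1,1,2: normalisation and zero-m 3j drop out of the ratio.
A: Δ: 0! 2! 2! / 5! → 1/30; sum: t=0:+1/4 = 1/4; 3j²(1 1 2; 1 1 -2) = Δ·Π!·Σ² = 1/5  (sign +1)
B: Δ: 0! 2! 2! / 5! → 1/30; sum: t=0:+1/1 = 1/1; 3j²(1 1 2; 0 0 0) = Δ·Π!·Σ² = 2/15  (sign +1)
I_A²/I_B² = (1/5)/(2/15) = 3/2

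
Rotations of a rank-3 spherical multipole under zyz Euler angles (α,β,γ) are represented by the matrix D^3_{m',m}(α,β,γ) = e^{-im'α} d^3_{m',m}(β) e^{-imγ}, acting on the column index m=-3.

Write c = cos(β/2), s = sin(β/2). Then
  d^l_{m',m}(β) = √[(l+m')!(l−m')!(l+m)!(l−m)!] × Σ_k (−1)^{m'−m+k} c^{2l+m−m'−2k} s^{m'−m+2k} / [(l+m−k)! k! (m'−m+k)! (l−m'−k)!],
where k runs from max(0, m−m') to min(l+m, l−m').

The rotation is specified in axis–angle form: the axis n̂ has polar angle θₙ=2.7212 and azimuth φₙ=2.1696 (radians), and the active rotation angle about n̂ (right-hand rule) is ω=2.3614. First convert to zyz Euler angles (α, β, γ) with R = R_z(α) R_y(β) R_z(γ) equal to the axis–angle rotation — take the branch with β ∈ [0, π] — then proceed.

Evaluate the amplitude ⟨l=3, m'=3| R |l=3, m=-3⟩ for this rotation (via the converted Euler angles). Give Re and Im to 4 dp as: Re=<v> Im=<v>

Axis–angle → zyz. n̂ = (sinθₙcosφₙ, sinθₙsinφₙ, cosθₙ) = (-0.230038, +0.337111, -0.912929), ω = 2.3614.
R = I cosω + sinω [n̂]ₓ + (1−cosω) n̂n̂ᵀ gives
  R = [-0.620248, +0.509501, +0.596407; -0.774837, -0.516359, -0.364693; +0.122149, -0.688318, +0.715051]
β = atan2(√(R₁₃²+R₂₃²), R₃₃) = 0.774099; α = atan2(R₂₃, R₁₃) mod 2π = 5.734365; γ = atan2(R₃₂, −R₃₁) mod 2π = 4.536758
Split into d^3_{3,-3}(β=0.7741) × two z-phases.
c=cos(0.774099/2)=0.926027, s=sin(0.774099/2)=0.377458; N=√[720·1·1·720]=720.000000
k: max(0,(-3)−(3))=0 … min(3+(-3),3−(3))=0
  k=0: (−1)^6·720.0000/(720)·0.9260^0·0.3775^6 = +0.002892
d^3_{3,-3}(0.7741) = +0.002892
Phases: e^{-i·(3)·5.7344}=-0.075593+0.997139i, e^{-i·(-3)·4.5368}=+0.502851+0.864373i ⇒ D=-0.002603+0.001261i

Re=-0.0026 Im=0.0013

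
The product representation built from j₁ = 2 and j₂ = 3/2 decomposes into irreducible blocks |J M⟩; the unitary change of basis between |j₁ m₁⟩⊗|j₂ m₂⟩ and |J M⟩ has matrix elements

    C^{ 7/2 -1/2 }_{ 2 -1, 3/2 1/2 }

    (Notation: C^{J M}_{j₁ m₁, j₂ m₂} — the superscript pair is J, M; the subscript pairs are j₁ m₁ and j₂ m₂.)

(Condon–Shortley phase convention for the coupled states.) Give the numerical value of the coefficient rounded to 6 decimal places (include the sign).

j₁+j₂−J=0  J+j₁−j₂=4  J−j₁+j₂=3  j₁+j₂+J+1=8
(j₁±m₁, j₂±m₂, J±M) = (1,3,2,1,3,4)
P² = 1728/35
sum k=0..0:
  [0] +1/12 = 1/12
S = 1/12
C² = P²·S² = 12/35 ; C = +0.585540

+0.585540  (= +√(12/35))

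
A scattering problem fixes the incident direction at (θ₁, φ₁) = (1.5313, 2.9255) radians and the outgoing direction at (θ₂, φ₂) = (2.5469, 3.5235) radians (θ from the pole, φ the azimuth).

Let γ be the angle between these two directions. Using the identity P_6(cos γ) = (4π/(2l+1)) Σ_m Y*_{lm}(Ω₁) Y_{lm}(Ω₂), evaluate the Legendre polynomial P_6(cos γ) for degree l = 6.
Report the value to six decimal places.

Addition theorem: P_6(cos γ) = (4π/13) Σ_m Y*_{lm}(Ω₁) Y_{lm}(Ω₂), m = −6…6:
  [-6]  conj(Y_{6,-6})(Ω₁) = 0.13022 - 0.46286j ; Y_{6,-6}(Ω₂) = -0.00986 - 0.01123j ; Δ = -0.00648 + 0.00310j
  [-5]  conj(Y_{6,-5})(Ω₁) = -0.03100 + 0.05807j ; Y_{6,-5}(Ω₂) = -0.02543 - 0.07217j ; Δ = 0.00498 + 0.00076j
  [-4]  conj(Y_{6,-4})(Ω₁) = -0.22691 + 0.26591j ; Y_{6,-4}(Ω₂) = 0.00993 - 0.22993j ; Δ = 0.05889 + 0.05482j
  [-3]  conj(Y_{6,-3})(Ω₁) = 0.06101 - 0.04622j ; Y_{6,-3}(Ω₂) = 0.17793 - 0.39307j ; Δ = -0.00731 - 0.03221j
  [-2]  conj(Y_{6,-2})(Ω₁) = 0.28702 - 0.13240j ; Y_{6,-2}(Ω₂) = 0.30897 - 0.29591j ; Δ = 0.04950 - 0.12584j
  [-1]  conj(Y_{6,-1})(Ω₁) = -0.07864 + 0.01726j ; Y_{6,-1}(Ω₂) = -0.00862 + 0.00346j ; Δ = 0.00062 - 0.00042j
  [+0]  conj(Y_{6,0})(Ω₁) = -0.30749 + 0.00000j ; Y_{6,0}(Ω₂) = -0.42174 + 0.00000j ; Δ = 0.12968 + 0.00000j
  [+1]  conj(Y_{6,1})(Ω₁) = 0.07864 + 0.01726j ; Y_{6,1}(Ω₂) = 0.00862 + 0.00346j ; Δ = 0.00062 + 0.00042j
  [+2]  conj(Y_{6,2})(Ω₁) = 0.28702 + 0.13240j ; Y_{6,2}(Ω₂) = 0.30897 + 0.29591j ; Δ = 0.04950 + 0.12584j
  [+3]  conj(Y_{6,3})(Ω₁) = -0.06101 - 0.04622j ; Y_{6,3}(Ω₂) = -0.17793 - 0.39307j ; Δ = -0.00731 + 0.03221j
  [+4]  conj(Y_{6,4})(Ω₁) = -0.22691 - 0.26591j ; Y_{6,4}(Ω₂) = 0.00993 + 0.22993j ; Δ = 0.05889 - 0.05482j
  [+5]  conj(Y_{6,5})(Ω₁) = 0.03100 + 0.05807j ; Y_{6,5}(Ω₂) = 0.02543 - 0.07217j ; Δ = 0.00498 - 0.00076j
  [+6]  conj(Y_{6,6})(Ω₁) = 0.13022 + 0.46286j ; Y_{6,6}(Ω₂) = -0.00986 + 0.01123j ; Δ = -0.00648 - 0.00310j
Σ over m = 0.33008 + 0.00000j; ×(4π/13) → 0.31907 + 0.00000j. Real part: 0.319069

0.319069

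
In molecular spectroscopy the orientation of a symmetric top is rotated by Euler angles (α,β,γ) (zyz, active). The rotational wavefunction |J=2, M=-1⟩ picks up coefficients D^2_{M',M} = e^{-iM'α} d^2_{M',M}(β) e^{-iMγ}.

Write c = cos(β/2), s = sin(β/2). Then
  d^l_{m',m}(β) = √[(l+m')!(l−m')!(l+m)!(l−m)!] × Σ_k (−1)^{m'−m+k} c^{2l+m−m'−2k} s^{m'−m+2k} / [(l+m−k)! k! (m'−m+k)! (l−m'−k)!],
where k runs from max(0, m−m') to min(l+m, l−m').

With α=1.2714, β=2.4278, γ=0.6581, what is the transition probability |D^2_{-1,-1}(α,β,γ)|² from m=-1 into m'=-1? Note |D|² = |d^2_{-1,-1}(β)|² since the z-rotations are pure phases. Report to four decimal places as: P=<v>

P=0.0940

D^2_{-1,-1}(1.2714,2.4278,0.6581) = e^{-i·-1·1.2714}·d^2_{-1,-1}(2.4278)·e^{-i·-1·0.6581}. Compute d first:
Half-angle: c=0.349368, s=0.936986. N=√(1·6·1·6)=6.000000
k: max(0,(-1)−(-1))=0 … min(2+(-1),2−(-1))=1
  k=0: (−1)^0·6.0000/(6)·0.3494^4·0.9370^0 = +0.014898
  k=1: (−1)^1·6.0000/(2)·0.3494^2·0.9370^2 = -0.321479
d^2_{-1,-1}(2.4278) = +0.014898 -0.321479 = -0.306581
|D^2_{-1,-1}|² = |d^2_{-1,-1}(β)|² = (-0.306581)² = 0.093992 (the z-rotation phases have unit modulus)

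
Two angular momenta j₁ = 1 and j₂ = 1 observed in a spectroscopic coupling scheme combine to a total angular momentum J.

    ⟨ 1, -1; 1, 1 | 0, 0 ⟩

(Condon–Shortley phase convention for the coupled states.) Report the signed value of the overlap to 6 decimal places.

j₁+j₂−J=2  J+j₁−j₂=0  J−j₁+j₂=0  j₁+j₂+J+1=3
(j₁±m₁, j₂±m₂, J±M) = (0,2,2,0,0,0)
P² = 4/3
sum k=2..2:
  [2] +1/2 = 1/2
S = 1/2
C² = P²·S² = 1/3 ; C = +0.577350

+√(1/3) ≈ +0.577350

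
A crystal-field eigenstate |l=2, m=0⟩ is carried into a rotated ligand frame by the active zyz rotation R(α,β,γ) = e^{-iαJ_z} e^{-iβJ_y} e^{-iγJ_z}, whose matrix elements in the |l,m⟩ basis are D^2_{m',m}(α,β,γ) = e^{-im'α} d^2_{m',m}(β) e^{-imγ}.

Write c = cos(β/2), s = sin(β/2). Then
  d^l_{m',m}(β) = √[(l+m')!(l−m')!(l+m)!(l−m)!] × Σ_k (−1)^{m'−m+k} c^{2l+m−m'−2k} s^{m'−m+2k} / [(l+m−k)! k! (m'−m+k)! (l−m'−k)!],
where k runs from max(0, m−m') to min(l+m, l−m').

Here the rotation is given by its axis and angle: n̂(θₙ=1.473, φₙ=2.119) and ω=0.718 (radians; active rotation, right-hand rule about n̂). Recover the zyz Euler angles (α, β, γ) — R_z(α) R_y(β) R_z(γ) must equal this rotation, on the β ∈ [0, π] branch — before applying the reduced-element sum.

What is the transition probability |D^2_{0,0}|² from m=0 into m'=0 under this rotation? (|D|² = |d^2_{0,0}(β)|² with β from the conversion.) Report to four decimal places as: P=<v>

P=0.1268

Axis–angle → zyz. n̂ = (sinθₙcosφₙ, sinθₙsinφₙ, cosθₙ) = (-0.518665, +0.849384, +0.097641), ω = 0.7180.
R = I cosω + sinω [n̂]ₓ + (1−cosω) n̂n̂ᵀ gives
  R = [+0.819536, -0.172996, +0.546290; -0.044525, +0.931233, +0.361694; -0.571295, -0.320744, +0.755477]
β = atan2(√(R₁₃²+R₂₃²), R₃₃) = 0.714415; α = atan2(R₂₃, R₁₃) mod 2π = 0.584828; γ = atan2(R₃₂, −R₃₁) mod 2π = 5.771606
First d^2_{0,0}(β=0.7144), then the phase factors e^{-i(0)α} and e^{-i(0)γ}:
c=cos(0.714415/2)=0.936877, s=sin(0.714415/2)=0.349659; N=√[2·2·2·2]=4.000000
k∈{0,1,2} keeps every argument non-negative
  k=0: (−1)^0·4.0000/(4)·0.9369^4·0.3497^0 = +0.770425
  k=1: (−1)^1·4.0000/(1)·0.9369^2·0.3497^2 = -0.429255
  k=2: (−1)^2·4.0000/(4)·0.9369^0·0.3497^4 = +0.014948
d^2_{0,0}(0.7144) = +0.770425 -0.429255 +0.014948 = +0.356117
|D^2_{0,0}|² = |d^2_{0,0}(β)|² = (+0.356117)² = 0.126820 (the z-rotation phases have unit modulus)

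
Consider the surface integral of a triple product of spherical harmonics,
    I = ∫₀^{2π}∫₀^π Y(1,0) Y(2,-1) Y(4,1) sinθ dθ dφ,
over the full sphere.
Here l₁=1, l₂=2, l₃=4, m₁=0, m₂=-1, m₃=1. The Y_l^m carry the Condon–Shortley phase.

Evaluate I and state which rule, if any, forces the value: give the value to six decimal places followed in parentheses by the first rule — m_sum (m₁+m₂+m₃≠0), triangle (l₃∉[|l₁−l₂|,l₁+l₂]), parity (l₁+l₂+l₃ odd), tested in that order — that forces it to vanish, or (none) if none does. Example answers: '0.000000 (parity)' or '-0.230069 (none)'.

l₃=4 ∉ [1,3] — triangle fails ⇒ I = 0

0.000000 (triangle)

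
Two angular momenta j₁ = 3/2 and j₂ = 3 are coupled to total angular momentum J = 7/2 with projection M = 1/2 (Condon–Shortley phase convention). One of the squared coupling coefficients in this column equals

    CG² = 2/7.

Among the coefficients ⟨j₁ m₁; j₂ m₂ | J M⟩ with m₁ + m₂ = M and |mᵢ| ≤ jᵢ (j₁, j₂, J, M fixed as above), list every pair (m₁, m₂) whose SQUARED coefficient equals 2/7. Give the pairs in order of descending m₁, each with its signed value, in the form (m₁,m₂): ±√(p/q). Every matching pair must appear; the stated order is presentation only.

(-1/2,1): −√(2/7)

Admissible pairs with m₁+m₂ = M = 1/2: (-3/2,2), (-1/2,1), (1/2,0), (3/2,-1)
  (m₁,m₂)=(3/2,-1): CG² = 8/21, CG = +√(8/21)
  (m₁,m₂)=(1/2,0): CG² = 2/21, CG = +√(2/21)
  (m₁,m₂)=(-1/2,1): CG² = 2/7, CG = −√(2/7)   ← matches the target
  (m₁,m₂)=(-3/2,2): CG² = 5/21, CG = −√(5/21)
Pairs with CG² = 2/7: (-1/2,1): −√(2/7)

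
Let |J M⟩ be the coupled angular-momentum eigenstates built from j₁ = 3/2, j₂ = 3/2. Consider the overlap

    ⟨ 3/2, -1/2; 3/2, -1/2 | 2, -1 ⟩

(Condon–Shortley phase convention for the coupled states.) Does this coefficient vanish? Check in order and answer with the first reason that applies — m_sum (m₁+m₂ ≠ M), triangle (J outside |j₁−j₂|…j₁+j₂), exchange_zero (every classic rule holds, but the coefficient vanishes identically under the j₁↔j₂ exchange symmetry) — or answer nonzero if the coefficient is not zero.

exchange_zero

m-sum: m₁+m₂ = -1/2+(-1/2) = -1, M = -1  ✓
triangle: |j₁−j₂| = 0 ≤ J = 2 ≤ j₁+j₂ = 3  ✓
exchange: j₁=j₂ and m₁=m₂, and (−1)^(j₁+j₂−J) = (−1)^1 = −1 forces ⟨j₁m₁;j₂m₂|JM⟩ = −⟨j₂m₂;j₁m₁|JM⟩ = −⟨j₁m₁;j₂m₂|JM⟩ ⇒ the coefficient vanishes identically
Racah sum check: Σ_k collapses to 0 ⇒ CG = 0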